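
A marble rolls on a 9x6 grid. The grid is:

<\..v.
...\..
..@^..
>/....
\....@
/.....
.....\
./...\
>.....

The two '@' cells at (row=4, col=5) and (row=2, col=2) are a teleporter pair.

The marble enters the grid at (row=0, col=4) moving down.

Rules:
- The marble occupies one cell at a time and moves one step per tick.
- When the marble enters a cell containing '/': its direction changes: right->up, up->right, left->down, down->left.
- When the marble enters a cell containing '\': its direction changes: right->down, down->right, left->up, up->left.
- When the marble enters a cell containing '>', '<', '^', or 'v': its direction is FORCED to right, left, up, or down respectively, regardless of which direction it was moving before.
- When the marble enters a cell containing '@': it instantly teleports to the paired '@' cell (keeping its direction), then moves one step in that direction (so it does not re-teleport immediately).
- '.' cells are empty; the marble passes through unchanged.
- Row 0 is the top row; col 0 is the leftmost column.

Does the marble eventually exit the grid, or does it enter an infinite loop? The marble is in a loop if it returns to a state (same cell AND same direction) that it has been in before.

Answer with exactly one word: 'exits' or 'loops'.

Answer: exits

Derivation:
Step 1: enter (0,4), 'v' forces down->down, move down to (1,4)
Step 2: enter (1,4), '.' pass, move down to (2,4)
Step 3: enter (2,4), '.' pass, move down to (3,4)
Step 4: enter (3,4), '.' pass, move down to (4,4)
Step 5: enter (4,4), '.' pass, move down to (5,4)
Step 6: enter (5,4), '.' pass, move down to (6,4)
Step 7: enter (6,4), '.' pass, move down to (7,4)
Step 8: enter (7,4), '.' pass, move down to (8,4)
Step 9: enter (8,4), '.' pass, move down to (9,4)
Step 10: at (9,4) — EXIT via bottom edge, pos 4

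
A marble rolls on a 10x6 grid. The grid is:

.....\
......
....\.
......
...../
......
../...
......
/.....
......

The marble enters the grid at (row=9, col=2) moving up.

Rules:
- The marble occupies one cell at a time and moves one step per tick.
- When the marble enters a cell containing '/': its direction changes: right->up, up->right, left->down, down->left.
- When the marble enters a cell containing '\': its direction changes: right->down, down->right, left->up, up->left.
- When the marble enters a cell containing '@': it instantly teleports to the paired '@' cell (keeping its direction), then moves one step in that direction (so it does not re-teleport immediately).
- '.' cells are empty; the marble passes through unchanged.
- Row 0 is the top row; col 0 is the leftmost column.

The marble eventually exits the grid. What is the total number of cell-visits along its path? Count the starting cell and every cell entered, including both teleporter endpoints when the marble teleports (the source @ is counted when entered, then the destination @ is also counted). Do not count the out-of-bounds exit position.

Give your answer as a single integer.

Answer: 7

Derivation:
Step 1: enter (9,2), '.' pass, move up to (8,2)
Step 2: enter (8,2), '.' pass, move up to (7,2)
Step 3: enter (7,2), '.' pass, move up to (6,2)
Step 4: enter (6,2), '/' deflects up->right, move right to (6,3)
Step 5: enter (6,3), '.' pass, move right to (6,4)
Step 6: enter (6,4), '.' pass, move right to (6,5)
Step 7: enter (6,5), '.' pass, move right to (6,6)
Step 8: at (6,6) — EXIT via right edge, pos 6
Path length (cell visits): 7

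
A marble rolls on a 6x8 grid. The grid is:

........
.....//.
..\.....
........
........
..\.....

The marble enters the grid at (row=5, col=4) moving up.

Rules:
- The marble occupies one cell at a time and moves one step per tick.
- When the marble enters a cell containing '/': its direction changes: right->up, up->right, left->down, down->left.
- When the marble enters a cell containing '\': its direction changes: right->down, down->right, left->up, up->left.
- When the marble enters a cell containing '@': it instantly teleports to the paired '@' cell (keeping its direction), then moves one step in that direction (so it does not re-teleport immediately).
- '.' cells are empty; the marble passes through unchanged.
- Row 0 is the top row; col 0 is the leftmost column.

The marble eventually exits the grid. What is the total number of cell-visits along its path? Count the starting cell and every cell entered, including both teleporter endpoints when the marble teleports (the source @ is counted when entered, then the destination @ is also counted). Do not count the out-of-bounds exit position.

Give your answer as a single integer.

Step 1: enter (5,4), '.' pass, move up to (4,4)
Step 2: enter (4,4), '.' pass, move up to (3,4)
Step 3: enter (3,4), '.' pass, move up to (2,4)
Step 4: enter (2,4), '.' pass, move up to (1,4)
Step 5: enter (1,4), '.' pass, move up to (0,4)
Step 6: enter (0,4), '.' pass, move up to (-1,4)
Step 7: at (-1,4) — EXIT via top edge, pos 4
Path length (cell visits): 6

Answer: 6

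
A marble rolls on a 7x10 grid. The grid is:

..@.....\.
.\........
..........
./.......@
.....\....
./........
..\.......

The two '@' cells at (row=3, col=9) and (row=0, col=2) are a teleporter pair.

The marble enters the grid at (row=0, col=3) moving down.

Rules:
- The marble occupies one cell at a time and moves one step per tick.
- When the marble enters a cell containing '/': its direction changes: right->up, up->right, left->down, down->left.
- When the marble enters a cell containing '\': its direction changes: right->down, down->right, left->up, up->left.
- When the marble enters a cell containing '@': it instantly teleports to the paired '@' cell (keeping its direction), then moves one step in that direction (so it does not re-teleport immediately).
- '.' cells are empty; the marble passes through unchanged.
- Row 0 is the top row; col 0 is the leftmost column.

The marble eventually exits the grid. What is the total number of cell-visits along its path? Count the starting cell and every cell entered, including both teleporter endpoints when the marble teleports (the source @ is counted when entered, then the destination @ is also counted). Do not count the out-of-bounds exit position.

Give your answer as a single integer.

Answer: 7

Derivation:
Step 1: enter (0,3), '.' pass, move down to (1,3)
Step 2: enter (1,3), '.' pass, move down to (2,3)
Step 3: enter (2,3), '.' pass, move down to (3,3)
Step 4: enter (3,3), '.' pass, move down to (4,3)
Step 5: enter (4,3), '.' pass, move down to (5,3)
Step 6: enter (5,3), '.' pass, move down to (6,3)
Step 7: enter (6,3), '.' pass, move down to (7,3)
Step 8: at (7,3) — EXIT via bottom edge, pos 3
Path length (cell visits): 7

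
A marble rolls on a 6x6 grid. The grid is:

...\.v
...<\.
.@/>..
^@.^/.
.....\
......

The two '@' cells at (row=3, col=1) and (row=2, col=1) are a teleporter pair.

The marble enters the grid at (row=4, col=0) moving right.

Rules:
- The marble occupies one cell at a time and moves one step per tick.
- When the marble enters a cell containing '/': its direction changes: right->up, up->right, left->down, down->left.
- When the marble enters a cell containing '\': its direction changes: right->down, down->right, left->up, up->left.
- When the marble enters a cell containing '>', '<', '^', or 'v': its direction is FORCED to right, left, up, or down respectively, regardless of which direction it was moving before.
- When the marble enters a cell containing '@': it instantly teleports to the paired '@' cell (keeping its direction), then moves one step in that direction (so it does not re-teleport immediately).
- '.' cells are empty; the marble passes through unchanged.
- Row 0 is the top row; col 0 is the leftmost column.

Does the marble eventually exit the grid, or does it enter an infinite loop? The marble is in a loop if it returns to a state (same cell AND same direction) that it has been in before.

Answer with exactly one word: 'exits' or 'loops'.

Answer: exits

Derivation:
Step 1: enter (4,0), '.' pass, move right to (4,1)
Step 2: enter (4,1), '.' pass, move right to (4,2)
Step 3: enter (4,2), '.' pass, move right to (4,3)
Step 4: enter (4,3), '.' pass, move right to (4,4)
Step 5: enter (4,4), '.' pass, move right to (4,5)
Step 6: enter (4,5), '\' deflects right->down, move down to (5,5)
Step 7: enter (5,5), '.' pass, move down to (6,5)
Step 8: at (6,5) — EXIT via bottom edge, pos 5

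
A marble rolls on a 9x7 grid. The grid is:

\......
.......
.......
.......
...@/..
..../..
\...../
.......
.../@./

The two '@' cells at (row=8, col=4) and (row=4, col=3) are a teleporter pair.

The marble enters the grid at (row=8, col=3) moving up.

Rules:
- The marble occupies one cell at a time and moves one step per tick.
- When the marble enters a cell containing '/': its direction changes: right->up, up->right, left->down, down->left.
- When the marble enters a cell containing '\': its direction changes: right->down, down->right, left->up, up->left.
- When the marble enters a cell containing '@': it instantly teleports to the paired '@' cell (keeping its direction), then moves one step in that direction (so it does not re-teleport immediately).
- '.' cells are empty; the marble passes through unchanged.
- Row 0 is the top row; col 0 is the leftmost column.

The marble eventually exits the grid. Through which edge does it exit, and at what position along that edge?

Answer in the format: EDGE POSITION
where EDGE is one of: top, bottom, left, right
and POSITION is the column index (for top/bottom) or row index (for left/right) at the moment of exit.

Answer: top 4

Derivation:
Step 1: enter (8,3), '/' deflects up->right, move right to (8,4)
Step 2: enter (8,4), '@' teleport (8,4)->(4,3), also enter (4,3), move right to (4,4)
Step 3: enter (4,4), '/' deflects right->up, move up to (3,4)
Step 4: enter (3,4), '.' pass, move up to (2,4)
Step 5: enter (2,4), '.' pass, move up to (1,4)
Step 6: enter (1,4), '.' pass, move up to (0,4)
Step 7: enter (0,4), '.' pass, move up to (-1,4)
Step 8: at (-1,4) — EXIT via top edge, pos 4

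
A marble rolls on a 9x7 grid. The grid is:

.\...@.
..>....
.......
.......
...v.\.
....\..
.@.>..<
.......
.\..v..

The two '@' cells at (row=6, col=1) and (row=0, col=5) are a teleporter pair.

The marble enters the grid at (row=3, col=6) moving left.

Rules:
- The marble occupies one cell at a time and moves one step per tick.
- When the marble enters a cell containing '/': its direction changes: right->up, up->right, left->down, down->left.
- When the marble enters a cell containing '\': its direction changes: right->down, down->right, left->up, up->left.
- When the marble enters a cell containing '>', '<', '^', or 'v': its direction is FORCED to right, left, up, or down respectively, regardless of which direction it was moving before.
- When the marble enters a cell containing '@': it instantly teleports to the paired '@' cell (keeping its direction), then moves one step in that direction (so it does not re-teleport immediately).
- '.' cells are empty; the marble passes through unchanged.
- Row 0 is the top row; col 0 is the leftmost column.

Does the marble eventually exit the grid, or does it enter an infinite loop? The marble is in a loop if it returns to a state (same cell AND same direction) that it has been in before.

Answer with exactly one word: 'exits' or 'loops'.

Answer: exits

Derivation:
Step 1: enter (3,6), '.' pass, move left to (3,5)
Step 2: enter (3,5), '.' pass, move left to (3,4)
Step 3: enter (3,4), '.' pass, move left to (3,3)
Step 4: enter (3,3), '.' pass, move left to (3,2)
Step 5: enter (3,2), '.' pass, move left to (3,1)
Step 6: enter (3,1), '.' pass, move left to (3,0)
Step 7: enter (3,0), '.' pass, move left to (3,-1)
Step 8: at (3,-1) — EXIT via left edge, pos 3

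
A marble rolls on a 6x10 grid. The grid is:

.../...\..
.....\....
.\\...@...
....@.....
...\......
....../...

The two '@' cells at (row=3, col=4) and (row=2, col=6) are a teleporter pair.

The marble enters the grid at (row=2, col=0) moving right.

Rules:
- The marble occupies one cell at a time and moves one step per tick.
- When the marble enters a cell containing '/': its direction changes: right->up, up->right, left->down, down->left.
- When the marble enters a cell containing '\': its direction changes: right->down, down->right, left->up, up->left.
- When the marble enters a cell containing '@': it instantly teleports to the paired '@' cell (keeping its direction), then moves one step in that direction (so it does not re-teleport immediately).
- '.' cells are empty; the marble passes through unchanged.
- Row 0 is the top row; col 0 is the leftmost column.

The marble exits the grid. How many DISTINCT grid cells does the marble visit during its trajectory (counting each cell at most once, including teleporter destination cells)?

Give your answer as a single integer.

Answer: 5

Derivation:
Step 1: enter (2,0), '.' pass, move right to (2,1)
Step 2: enter (2,1), '\' deflects right->down, move down to (3,1)
Step 3: enter (3,1), '.' pass, move down to (4,1)
Step 4: enter (4,1), '.' pass, move down to (5,1)
Step 5: enter (5,1), '.' pass, move down to (6,1)
Step 6: at (6,1) — EXIT via bottom edge, pos 1
Distinct cells visited: 5 (path length 5)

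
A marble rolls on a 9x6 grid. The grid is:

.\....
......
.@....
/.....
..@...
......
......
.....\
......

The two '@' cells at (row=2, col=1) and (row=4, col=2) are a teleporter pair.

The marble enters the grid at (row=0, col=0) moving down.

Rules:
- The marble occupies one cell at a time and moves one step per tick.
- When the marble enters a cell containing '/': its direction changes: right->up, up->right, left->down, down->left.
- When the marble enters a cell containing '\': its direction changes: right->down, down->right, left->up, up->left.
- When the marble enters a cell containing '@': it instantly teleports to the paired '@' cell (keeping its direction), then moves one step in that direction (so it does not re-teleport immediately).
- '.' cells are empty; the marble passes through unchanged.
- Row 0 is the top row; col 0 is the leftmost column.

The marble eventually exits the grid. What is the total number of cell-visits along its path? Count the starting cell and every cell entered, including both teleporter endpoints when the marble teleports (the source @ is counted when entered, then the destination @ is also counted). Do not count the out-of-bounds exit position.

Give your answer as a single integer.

Answer: 4

Derivation:
Step 1: enter (0,0), '.' pass, move down to (1,0)
Step 2: enter (1,0), '.' pass, move down to (2,0)
Step 3: enter (2,0), '.' pass, move down to (3,0)
Step 4: enter (3,0), '/' deflects down->left, move left to (3,-1)
Step 5: at (3,-1) — EXIT via left edge, pos 3
Path length (cell visits): 4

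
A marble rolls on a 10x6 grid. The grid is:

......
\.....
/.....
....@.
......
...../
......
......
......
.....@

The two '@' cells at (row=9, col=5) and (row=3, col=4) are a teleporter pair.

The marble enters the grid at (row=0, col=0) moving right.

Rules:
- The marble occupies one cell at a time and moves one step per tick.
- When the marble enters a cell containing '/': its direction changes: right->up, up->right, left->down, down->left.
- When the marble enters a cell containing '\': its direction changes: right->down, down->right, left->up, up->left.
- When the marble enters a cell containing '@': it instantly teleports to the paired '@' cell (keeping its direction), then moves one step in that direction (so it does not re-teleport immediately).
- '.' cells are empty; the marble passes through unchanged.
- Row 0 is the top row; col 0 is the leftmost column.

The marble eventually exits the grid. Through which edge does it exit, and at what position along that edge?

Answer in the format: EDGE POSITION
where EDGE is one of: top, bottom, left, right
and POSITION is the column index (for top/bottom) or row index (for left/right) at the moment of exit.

Answer: right 0

Derivation:
Step 1: enter (0,0), '.' pass, move right to (0,1)
Step 2: enter (0,1), '.' pass, move right to (0,2)
Step 3: enter (0,2), '.' pass, move right to (0,3)
Step 4: enter (0,3), '.' pass, move right to (0,4)
Step 5: enter (0,4), '.' pass, move right to (0,5)
Step 6: enter (0,5), '.' pass, move right to (0,6)
Step 7: at (0,6) — EXIT via right edge, pos 0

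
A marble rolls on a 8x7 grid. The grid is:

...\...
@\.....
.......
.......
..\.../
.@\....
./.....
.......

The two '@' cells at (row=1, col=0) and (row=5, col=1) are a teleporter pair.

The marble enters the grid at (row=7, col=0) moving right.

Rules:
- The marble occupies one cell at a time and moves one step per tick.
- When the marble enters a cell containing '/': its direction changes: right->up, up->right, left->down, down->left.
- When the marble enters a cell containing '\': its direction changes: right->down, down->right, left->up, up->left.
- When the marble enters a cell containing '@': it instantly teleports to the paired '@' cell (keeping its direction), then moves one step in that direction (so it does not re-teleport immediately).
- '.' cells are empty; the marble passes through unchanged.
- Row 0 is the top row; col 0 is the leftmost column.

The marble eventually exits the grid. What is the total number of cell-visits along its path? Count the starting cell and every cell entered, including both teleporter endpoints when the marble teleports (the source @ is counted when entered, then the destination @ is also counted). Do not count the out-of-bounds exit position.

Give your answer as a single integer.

Step 1: enter (7,0), '.' pass, move right to (7,1)
Step 2: enter (7,1), '.' pass, move right to (7,2)
Step 3: enter (7,2), '.' pass, move right to (7,3)
Step 4: enter (7,3), '.' pass, move right to (7,4)
Step 5: enter (7,4), '.' pass, move right to (7,5)
Step 6: enter (7,5), '.' pass, move right to (7,6)
Step 7: enter (7,6), '.' pass, move right to (7,7)
Step 8: at (7,7) — EXIT via right edge, pos 7
Path length (cell visits): 7

Answer: 7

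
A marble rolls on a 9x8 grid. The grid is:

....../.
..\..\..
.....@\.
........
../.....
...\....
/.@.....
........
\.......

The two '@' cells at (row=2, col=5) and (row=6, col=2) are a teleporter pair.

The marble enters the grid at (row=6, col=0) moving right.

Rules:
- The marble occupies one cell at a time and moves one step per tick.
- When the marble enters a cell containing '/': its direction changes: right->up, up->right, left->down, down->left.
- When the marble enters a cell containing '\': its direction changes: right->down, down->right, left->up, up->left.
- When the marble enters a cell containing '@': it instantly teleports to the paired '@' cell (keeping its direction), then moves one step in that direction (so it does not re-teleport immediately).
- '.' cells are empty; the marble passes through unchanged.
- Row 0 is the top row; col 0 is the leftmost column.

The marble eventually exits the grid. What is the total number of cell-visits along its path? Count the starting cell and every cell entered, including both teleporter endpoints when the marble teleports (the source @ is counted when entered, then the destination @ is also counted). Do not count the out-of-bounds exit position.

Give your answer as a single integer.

Step 1: enter (6,0), '/' deflects right->up, move up to (5,0)
Step 2: enter (5,0), '.' pass, move up to (4,0)
Step 3: enter (4,0), '.' pass, move up to (3,0)
Step 4: enter (3,0), '.' pass, move up to (2,0)
Step 5: enter (2,0), '.' pass, move up to (1,0)
Step 6: enter (1,0), '.' pass, move up to (0,0)
Step 7: enter (0,0), '.' pass, move up to (-1,0)
Step 8: at (-1,0) — EXIT via top edge, pos 0
Path length (cell visits): 7

Answer: 7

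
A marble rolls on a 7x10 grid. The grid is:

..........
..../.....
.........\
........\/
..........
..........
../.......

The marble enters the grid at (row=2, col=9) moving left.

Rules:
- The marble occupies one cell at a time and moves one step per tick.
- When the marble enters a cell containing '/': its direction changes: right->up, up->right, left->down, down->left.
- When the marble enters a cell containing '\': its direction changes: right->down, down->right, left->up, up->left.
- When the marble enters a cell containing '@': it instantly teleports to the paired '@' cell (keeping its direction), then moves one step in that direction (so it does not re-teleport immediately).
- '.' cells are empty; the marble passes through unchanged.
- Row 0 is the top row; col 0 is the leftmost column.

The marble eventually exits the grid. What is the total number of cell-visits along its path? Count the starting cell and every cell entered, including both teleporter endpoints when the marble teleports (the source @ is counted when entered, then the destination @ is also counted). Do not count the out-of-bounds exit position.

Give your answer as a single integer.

Answer: 3

Derivation:
Step 1: enter (2,9), '\' deflects left->up, move up to (1,9)
Step 2: enter (1,9), '.' pass, move up to (0,9)
Step 3: enter (0,9), '.' pass, move up to (-1,9)
Step 4: at (-1,9) — EXIT via top edge, pos 9
Path length (cell visits): 3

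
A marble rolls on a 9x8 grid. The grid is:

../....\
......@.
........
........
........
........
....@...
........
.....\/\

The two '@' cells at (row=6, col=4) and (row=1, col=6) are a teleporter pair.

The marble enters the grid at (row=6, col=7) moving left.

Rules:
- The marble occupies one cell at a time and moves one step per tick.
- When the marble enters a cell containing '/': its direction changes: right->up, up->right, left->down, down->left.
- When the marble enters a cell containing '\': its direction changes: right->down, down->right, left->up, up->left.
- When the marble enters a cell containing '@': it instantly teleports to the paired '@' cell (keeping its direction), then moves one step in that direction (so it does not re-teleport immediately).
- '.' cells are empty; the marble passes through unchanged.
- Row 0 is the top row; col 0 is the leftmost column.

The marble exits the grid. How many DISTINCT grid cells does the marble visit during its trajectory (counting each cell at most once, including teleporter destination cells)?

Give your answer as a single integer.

Step 1: enter (6,7), '.' pass, move left to (6,6)
Step 2: enter (6,6), '.' pass, move left to (6,5)
Step 3: enter (6,5), '.' pass, move left to (6,4)
Step 4: enter (6,4), '@' teleport (6,4)->(1,6), also enter (1,6), move left to (1,5)
Step 5: enter (1,5), '.' pass, move left to (1,4)
Step 6: enter (1,4), '.' pass, move left to (1,3)
Step 7: enter (1,3), '.' pass, move left to (1,2)
Step 8: enter (1,2), '.' pass, move left to (1,1)
Step 9: enter (1,1), '.' pass, move left to (1,0)
Step 10: enter (1,0), '.' pass, move left to (1,-1)
Step 11: at (1,-1) — EXIT via left edge, pos 1
Distinct cells visited: 11 (path length 11)

Answer: 11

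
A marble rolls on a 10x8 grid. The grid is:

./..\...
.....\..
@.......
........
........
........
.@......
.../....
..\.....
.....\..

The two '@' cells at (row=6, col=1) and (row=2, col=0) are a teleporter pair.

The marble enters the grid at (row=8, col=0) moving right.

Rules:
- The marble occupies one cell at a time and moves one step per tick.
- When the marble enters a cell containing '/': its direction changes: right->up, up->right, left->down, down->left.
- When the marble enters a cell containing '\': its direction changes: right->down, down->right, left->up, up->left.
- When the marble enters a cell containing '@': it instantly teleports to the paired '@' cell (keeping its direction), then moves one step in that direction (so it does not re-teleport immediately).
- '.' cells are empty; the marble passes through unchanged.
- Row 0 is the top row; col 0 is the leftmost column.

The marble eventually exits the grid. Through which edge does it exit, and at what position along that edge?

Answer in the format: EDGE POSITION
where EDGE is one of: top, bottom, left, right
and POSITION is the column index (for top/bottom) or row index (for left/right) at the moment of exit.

Answer: bottom 2

Derivation:
Step 1: enter (8,0), '.' pass, move right to (8,1)
Step 2: enter (8,1), '.' pass, move right to (8,2)
Step 3: enter (8,2), '\' deflects right->down, move down to (9,2)
Step 4: enter (9,2), '.' pass, move down to (10,2)
Step 5: at (10,2) — EXIT via bottom edge, pos 2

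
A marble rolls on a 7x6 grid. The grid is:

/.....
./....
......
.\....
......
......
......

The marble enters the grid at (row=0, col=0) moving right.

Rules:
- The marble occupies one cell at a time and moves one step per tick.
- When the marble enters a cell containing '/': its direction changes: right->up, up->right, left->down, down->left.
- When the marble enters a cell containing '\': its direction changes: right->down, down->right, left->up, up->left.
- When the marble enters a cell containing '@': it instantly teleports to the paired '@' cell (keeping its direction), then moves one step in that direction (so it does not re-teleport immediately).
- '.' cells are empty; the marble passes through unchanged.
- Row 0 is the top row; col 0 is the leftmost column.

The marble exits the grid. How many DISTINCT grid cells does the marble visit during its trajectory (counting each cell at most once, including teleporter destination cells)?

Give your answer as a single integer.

Step 1: enter (0,0), '/' deflects right->up, move up to (-1,0)
Step 2: at (-1,0) — EXIT via top edge, pos 0
Distinct cells visited: 1 (path length 1)

Answer: 1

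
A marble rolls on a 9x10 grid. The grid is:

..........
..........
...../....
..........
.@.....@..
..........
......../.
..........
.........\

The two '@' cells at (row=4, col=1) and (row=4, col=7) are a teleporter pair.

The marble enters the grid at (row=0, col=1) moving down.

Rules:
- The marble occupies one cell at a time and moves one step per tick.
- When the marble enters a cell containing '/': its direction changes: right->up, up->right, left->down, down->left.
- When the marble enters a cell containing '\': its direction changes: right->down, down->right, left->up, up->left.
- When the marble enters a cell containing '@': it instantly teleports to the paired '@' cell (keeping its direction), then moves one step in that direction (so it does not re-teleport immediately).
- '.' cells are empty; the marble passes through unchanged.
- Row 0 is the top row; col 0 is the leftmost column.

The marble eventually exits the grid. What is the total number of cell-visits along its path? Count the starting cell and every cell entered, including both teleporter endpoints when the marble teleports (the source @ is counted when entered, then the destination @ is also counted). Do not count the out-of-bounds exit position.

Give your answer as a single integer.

Step 1: enter (0,1), '.' pass, move down to (1,1)
Step 2: enter (1,1), '.' pass, move down to (2,1)
Step 3: enter (2,1), '.' pass, move down to (3,1)
Step 4: enter (3,1), '.' pass, move down to (4,1)
Step 5: enter (4,1), '@' teleport (4,1)->(4,7), also enter (4,7), move down to (5,7)
Step 6: enter (5,7), '.' pass, move down to (6,7)
Step 7: enter (6,7), '.' pass, move down to (7,7)
Step 8: enter (7,7), '.' pass, move down to (8,7)
Step 9: enter (8,7), '.' pass, move down to (9,7)
Step 10: at (9,7) — EXIT via bottom edge, pos 7
Path length (cell visits): 10

Answer: 10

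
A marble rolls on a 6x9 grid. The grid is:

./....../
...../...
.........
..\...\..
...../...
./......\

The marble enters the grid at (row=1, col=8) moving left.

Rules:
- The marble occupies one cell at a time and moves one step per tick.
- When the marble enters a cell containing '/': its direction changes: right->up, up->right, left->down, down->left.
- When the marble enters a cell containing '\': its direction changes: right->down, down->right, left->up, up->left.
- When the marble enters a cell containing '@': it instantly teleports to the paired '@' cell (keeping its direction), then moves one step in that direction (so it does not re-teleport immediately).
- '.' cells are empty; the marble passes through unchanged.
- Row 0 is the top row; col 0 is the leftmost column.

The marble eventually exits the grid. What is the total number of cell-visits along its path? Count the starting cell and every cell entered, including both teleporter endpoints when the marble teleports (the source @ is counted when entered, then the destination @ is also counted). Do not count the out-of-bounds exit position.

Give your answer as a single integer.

Answer: 12

Derivation:
Step 1: enter (1,8), '.' pass, move left to (1,7)
Step 2: enter (1,7), '.' pass, move left to (1,6)
Step 3: enter (1,6), '.' pass, move left to (1,5)
Step 4: enter (1,5), '/' deflects left->down, move down to (2,5)
Step 5: enter (2,5), '.' pass, move down to (3,5)
Step 6: enter (3,5), '.' pass, move down to (4,5)
Step 7: enter (4,5), '/' deflects down->left, move left to (4,4)
Step 8: enter (4,4), '.' pass, move left to (4,3)
Step 9: enter (4,3), '.' pass, move left to (4,2)
Step 10: enter (4,2), '.' pass, move left to (4,1)
Step 11: enter (4,1), '.' pass, move left to (4,0)
Step 12: enter (4,0), '.' pass, move left to (4,-1)
Step 13: at (4,-1) — EXIT via left edge, pos 4
Path length (cell visits): 12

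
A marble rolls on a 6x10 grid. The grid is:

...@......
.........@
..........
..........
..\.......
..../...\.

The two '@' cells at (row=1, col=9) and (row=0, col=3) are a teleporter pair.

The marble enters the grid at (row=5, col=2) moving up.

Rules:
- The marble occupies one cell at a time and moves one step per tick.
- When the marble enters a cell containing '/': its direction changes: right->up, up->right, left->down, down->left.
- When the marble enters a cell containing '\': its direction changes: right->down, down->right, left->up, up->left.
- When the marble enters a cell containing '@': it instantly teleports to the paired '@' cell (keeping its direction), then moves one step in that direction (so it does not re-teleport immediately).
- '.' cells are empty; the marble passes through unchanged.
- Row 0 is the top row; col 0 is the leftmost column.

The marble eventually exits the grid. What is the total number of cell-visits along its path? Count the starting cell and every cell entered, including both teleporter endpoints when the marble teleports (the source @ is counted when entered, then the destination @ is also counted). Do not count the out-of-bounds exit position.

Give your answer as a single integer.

Answer: 4

Derivation:
Step 1: enter (5,2), '.' pass, move up to (4,2)
Step 2: enter (4,2), '\' deflects up->left, move left to (4,1)
Step 3: enter (4,1), '.' pass, move left to (4,0)
Step 4: enter (4,0), '.' pass, move left to (4,-1)
Step 5: at (4,-1) — EXIT via left edge, pos 4
Path length (cell visits): 4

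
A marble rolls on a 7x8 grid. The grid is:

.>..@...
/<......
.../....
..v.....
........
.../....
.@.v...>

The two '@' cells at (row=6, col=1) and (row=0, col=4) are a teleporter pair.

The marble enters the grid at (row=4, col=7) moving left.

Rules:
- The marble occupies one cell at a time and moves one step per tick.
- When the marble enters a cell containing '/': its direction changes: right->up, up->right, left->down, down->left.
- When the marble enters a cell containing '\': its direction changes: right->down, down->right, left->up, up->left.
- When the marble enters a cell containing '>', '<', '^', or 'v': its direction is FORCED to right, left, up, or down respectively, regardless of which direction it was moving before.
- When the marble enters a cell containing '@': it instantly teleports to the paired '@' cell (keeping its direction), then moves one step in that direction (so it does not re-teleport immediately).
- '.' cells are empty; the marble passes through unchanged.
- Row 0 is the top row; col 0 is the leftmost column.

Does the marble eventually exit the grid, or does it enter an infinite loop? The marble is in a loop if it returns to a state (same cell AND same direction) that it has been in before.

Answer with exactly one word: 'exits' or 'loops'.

Step 1: enter (4,7), '.' pass, move left to (4,6)
Step 2: enter (4,6), '.' pass, move left to (4,5)
Step 3: enter (4,5), '.' pass, move left to (4,4)
Step 4: enter (4,4), '.' pass, move left to (4,3)
Step 5: enter (4,3), '.' pass, move left to (4,2)
Step 6: enter (4,2), '.' pass, move left to (4,1)
Step 7: enter (4,1), '.' pass, move left to (4,0)
Step 8: enter (4,0), '.' pass, move left to (4,-1)
Step 9: at (4,-1) — EXIT via left edge, pos 4

Answer: exits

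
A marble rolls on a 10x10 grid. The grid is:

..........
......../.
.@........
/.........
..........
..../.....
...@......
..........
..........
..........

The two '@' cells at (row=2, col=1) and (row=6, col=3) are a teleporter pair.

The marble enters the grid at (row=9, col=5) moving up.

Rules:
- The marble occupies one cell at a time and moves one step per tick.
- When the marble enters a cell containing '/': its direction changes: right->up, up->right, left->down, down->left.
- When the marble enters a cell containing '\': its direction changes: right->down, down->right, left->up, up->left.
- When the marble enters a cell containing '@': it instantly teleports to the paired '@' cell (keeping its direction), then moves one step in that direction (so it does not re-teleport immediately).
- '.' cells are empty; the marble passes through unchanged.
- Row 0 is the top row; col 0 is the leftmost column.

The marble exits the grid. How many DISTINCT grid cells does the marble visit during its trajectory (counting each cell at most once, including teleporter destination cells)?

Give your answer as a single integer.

Step 1: enter (9,5), '.' pass, move up to (8,5)
Step 2: enter (8,5), '.' pass, move up to (7,5)
Step 3: enter (7,5), '.' pass, move up to (6,5)
Step 4: enter (6,5), '.' pass, move up to (5,5)
Step 5: enter (5,5), '.' pass, move up to (4,5)
Step 6: enter (4,5), '.' pass, move up to (3,5)
Step 7: enter (3,5), '.' pass, move up to (2,5)
Step 8: enter (2,5), '.' pass, move up to (1,5)
Step 9: enter (1,5), '.' pass, move up to (0,5)
Step 10: enter (0,5), '.' pass, move up to (-1,5)
Step 11: at (-1,5) — EXIT via top edge, pos 5
Distinct cells visited: 10 (path length 10)

Answer: 10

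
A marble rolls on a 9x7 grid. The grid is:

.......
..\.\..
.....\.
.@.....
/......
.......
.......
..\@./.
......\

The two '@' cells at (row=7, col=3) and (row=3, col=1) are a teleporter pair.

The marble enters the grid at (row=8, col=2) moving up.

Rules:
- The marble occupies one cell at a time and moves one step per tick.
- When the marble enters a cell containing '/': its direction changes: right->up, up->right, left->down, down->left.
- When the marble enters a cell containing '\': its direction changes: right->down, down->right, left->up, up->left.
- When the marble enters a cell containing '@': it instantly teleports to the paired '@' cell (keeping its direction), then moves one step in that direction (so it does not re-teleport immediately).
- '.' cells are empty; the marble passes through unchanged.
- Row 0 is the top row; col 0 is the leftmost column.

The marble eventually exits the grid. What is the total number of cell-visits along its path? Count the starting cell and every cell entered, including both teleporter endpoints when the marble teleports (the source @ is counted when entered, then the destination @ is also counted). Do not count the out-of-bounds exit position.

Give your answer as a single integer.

Answer: 4

Derivation:
Step 1: enter (8,2), '.' pass, move up to (7,2)
Step 2: enter (7,2), '\' deflects up->left, move left to (7,1)
Step 3: enter (7,1), '.' pass, move left to (7,0)
Step 4: enter (7,0), '.' pass, move left to (7,-1)
Step 5: at (7,-1) — EXIT via left edge, pos 7
Path length (cell visits): 4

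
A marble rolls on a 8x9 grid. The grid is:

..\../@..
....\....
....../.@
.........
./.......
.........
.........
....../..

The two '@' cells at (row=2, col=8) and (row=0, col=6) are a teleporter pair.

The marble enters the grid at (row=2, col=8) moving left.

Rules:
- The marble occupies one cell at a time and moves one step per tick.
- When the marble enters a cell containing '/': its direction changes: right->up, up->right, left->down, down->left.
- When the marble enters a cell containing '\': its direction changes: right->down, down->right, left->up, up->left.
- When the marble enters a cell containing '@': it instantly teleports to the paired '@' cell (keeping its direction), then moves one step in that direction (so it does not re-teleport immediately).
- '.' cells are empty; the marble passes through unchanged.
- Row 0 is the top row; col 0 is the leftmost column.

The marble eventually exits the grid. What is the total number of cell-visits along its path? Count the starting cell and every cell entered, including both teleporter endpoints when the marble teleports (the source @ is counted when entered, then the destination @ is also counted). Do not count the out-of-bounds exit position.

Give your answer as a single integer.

Answer: 10

Derivation:
Step 1: enter (2,8), '@' teleport (2,8)->(0,6), also enter (0,6), move left to (0,5)
Step 2: enter (0,5), '/' deflects left->down, move down to (1,5)
Step 3: enter (1,5), '.' pass, move down to (2,5)
Step 4: enter (2,5), '.' pass, move down to (3,5)
Step 5: enter (3,5), '.' pass, move down to (4,5)
Step 6: enter (4,5), '.' pass, move down to (5,5)
Step 7: enter (5,5), '.' pass, move down to (6,5)
Step 8: enter (6,5), '.' pass, move down to (7,5)
Step 9: enter (7,5), '.' pass, move down to (8,5)
Step 10: at (8,5) — EXIT via bottom edge, pos 5
Path length (cell visits): 10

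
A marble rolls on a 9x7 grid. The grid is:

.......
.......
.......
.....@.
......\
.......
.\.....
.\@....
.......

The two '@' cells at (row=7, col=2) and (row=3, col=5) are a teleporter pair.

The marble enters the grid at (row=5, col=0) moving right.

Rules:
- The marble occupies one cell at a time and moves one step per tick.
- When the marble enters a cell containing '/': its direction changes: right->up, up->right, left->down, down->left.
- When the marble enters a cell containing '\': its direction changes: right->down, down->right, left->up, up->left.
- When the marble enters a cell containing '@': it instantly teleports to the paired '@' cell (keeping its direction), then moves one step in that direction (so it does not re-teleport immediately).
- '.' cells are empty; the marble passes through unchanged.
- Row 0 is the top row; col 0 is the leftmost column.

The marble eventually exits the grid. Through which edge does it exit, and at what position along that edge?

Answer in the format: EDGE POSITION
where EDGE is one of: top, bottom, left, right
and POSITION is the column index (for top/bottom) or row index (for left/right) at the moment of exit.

Answer: right 5

Derivation:
Step 1: enter (5,0), '.' pass, move right to (5,1)
Step 2: enter (5,1), '.' pass, move right to (5,2)
Step 3: enter (5,2), '.' pass, move right to (5,3)
Step 4: enter (5,3), '.' pass, move right to (5,4)
Step 5: enter (5,4), '.' pass, move right to (5,5)
Step 6: enter (5,5), '.' pass, move right to (5,6)
Step 7: enter (5,6), '.' pass, move right to (5,7)
Step 8: at (5,7) — EXIT via right edge, pos 5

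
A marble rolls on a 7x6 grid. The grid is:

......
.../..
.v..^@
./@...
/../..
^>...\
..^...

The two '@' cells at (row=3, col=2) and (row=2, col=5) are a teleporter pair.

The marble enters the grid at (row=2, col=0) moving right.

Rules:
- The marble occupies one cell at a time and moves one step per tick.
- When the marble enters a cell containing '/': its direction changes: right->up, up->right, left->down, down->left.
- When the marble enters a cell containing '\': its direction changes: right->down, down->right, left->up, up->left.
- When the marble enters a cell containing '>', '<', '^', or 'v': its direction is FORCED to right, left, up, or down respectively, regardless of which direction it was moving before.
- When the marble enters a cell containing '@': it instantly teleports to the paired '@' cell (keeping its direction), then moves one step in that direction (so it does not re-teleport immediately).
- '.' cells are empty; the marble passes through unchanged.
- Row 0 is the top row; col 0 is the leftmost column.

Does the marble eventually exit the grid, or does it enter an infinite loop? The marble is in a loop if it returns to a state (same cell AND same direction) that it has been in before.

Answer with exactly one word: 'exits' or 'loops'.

Answer: exits

Derivation:
Step 1: enter (2,0), '.' pass, move right to (2,1)
Step 2: enter (2,1), 'v' forces right->down, move down to (3,1)
Step 3: enter (3,1), '/' deflects down->left, move left to (3,0)
Step 4: enter (3,0), '.' pass, move left to (3,-1)
Step 5: at (3,-1) — EXIT via left edge, pos 3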